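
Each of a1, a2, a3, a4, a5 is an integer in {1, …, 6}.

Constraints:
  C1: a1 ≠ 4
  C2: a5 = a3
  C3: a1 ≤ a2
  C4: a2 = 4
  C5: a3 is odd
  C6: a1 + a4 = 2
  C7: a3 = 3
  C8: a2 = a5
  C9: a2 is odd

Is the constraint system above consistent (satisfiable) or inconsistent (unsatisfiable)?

Unsatisfiable

Constraint 4 fixes a2 = 4 and constraint 7 fixes a3 = 3. Constraints 2 and 8 give a2 = a5 = a3, so a2 = a3. But 4 ≠ 3 — contradiction.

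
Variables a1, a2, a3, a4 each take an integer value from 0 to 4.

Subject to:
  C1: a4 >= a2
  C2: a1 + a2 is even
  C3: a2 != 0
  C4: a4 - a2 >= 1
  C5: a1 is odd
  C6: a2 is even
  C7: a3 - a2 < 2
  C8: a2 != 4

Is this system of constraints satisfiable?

Unsatisfiable

Constraint 5 makes a1 odd and constraint 6 makes a2 even, so a1 + a2 must be odd. Constraint 2 says a1 + a2 is even — contradiction.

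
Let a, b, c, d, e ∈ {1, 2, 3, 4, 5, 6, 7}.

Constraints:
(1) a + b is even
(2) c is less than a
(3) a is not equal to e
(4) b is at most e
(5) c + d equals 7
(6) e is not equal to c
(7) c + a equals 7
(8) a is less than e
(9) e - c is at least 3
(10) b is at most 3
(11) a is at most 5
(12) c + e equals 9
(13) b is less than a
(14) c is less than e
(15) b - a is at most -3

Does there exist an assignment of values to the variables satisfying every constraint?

One satisfying assignment is a = 5, b = 1, c = 2, d = 5, e = 7.
For the less obvious constraints — constraint 5: c + d = 7; constraint 7: c + a = 7 — and the others hold by inspection.

Satisfiable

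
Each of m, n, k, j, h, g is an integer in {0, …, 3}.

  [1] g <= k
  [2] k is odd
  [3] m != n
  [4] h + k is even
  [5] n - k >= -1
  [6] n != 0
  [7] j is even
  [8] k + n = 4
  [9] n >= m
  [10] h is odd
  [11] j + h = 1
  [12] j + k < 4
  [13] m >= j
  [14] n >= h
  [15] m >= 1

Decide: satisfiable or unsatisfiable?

The assignment m = 2, n = 3, k = 1, j = 0, h = 1, g = 1 works:
  constraint 5 holds since n - k = 2.
  constraint 8 holds since k + n = 4.
  constraint 11 holds since j + h = 1.
The rest check out directly.

Satisfiable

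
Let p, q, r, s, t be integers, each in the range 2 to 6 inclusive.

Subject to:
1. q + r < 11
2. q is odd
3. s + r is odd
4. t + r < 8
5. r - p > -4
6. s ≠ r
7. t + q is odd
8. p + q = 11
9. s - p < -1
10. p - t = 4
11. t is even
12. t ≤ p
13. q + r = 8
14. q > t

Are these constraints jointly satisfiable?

Satisfiable

Take p = 6, q = 5, r = 3, s = 2, t = 2. Then constraint 1: q + r = 8; constraint 4: t + r = 5, and every other listed constraint is also met.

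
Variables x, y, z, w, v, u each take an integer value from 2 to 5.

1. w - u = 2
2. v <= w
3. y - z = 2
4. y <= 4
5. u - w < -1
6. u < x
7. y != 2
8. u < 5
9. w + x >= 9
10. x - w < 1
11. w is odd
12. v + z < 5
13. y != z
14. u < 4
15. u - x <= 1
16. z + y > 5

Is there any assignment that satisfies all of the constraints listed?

One satisfying assignment is x = 4, y = 4, z = 2, w = 5, v = 2, u = 3.
For the less obvious constraints — constraint 1: w - u = 2; constraint 3: y - z = 2 — and the others hold by inspection.

Satisfiable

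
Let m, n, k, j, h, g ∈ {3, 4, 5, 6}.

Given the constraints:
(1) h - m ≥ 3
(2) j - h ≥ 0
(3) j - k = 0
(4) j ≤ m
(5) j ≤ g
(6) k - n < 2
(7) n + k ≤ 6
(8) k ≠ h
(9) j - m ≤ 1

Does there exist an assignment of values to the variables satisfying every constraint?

Constraints 1, 2, and 9 give m − j ≥ -1, j − h ≥ 0, h − m ≥ 3.
Adding all 3 inequalities: the left sides telescope to 0, and the right sides sum to (-1) + 0 + 3 = 2. So 0 ≥ 2, which is false.

Unsatisfiable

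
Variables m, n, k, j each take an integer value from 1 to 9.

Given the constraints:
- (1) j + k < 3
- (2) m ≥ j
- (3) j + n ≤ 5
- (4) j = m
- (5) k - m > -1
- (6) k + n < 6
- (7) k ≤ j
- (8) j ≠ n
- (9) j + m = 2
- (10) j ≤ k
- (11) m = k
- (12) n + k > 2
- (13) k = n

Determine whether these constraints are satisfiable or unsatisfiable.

From constraints 4, 11, and 13, j = m = k = n, so j = n. But constraint 8 says j ≠ n. Contradiction.

Unsatisfiable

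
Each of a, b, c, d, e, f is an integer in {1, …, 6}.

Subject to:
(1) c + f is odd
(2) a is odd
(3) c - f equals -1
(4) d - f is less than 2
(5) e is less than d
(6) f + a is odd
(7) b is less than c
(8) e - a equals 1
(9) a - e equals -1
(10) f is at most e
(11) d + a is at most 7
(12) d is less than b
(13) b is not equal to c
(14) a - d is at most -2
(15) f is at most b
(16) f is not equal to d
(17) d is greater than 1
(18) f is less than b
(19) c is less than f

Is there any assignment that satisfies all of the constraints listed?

Constraints 5, 7, 10, 12, and 19 give b < c, c < f, f ≤ e, e < d, d < b. Chaining: b < c < f ≤ e < d < b, which forces b < b — impossible.

Unsatisfiable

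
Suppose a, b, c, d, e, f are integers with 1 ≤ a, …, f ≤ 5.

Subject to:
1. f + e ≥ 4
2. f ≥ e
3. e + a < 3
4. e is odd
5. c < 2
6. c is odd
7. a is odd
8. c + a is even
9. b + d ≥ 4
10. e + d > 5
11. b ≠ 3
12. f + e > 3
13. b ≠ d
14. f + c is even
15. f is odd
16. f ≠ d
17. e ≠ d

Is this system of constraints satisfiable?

Satisfiable

The assignment a = 1, b = 1, c = 1, d = 5, e = 1, f = 3 works:
  constraint 1 holds since f + e = 4.
  constraint 3 holds since e + a = 2.
The rest check out directly.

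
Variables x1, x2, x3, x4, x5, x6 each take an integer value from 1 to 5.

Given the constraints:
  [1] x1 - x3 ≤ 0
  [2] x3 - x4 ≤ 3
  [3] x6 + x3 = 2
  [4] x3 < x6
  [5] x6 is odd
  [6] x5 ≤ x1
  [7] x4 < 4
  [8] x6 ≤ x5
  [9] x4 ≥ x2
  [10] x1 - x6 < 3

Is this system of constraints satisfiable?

Constraints 1, 4, 6, and 8 give x3 < x6, x6 ≤ x5, x5 ≤ x1, x1 ≤ x3. Chaining: x3 < x6 ≤ x5 ≤ x1 ≤ x3, which forces x3 < x3 — impossible.

Unsatisfiable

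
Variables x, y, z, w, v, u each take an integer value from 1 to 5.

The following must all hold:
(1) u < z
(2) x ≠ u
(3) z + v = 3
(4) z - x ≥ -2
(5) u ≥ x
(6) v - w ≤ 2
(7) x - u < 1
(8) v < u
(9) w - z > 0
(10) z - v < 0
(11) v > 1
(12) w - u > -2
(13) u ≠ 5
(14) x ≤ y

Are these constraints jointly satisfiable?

Constraints 1, 8, and 10 give u < z, z < v, v < u. Chaining: u < z < v < u, which forces u < u — impossible.

Unsatisfiable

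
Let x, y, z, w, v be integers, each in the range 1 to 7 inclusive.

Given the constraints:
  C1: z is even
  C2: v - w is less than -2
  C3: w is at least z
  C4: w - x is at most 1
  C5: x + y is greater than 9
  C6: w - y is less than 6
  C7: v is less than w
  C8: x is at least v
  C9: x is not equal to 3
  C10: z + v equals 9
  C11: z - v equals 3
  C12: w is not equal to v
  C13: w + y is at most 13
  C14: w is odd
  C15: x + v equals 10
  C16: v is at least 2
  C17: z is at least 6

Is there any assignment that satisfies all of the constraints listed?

Satisfiable

The assignment x = 7, y = 3, z = 6, w = 7, v = 3 works:
  constraint 2 holds since v - w = -4.
  constraint 4 holds since w - x = 0.
The rest check out directly.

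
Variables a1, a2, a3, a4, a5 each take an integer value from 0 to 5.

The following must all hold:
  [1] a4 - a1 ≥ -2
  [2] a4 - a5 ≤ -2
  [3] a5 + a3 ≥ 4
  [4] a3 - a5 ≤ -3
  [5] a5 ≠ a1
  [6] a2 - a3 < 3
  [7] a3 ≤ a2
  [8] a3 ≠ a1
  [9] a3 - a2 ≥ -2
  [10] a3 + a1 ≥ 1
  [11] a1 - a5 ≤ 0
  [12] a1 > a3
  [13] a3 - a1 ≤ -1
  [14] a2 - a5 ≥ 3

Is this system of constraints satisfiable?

Unsatisfiable

Constraints 1, 2, 9, 13, and 14 give a5 − a4 ≥ 2, a4 − a1 ≥ -2, a1 − a3 ≥ 1, a3 − a2 ≥ -2, a2 − a5 ≥ 3.
Adding all 5 inequalities: the left sides telescope to 0, and the right sides sum to 2 + (-2) + 1 + (-2) + 3 = 2. So 0 ≥ 2, which is false.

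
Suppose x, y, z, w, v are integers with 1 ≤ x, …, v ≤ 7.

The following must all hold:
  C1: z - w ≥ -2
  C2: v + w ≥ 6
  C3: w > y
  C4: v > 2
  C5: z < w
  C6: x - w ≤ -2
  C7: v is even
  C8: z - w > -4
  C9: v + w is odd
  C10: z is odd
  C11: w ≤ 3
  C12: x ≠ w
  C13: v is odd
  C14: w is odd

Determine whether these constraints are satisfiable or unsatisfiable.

Constraint 13 makes v odd and constraint 14 makes w odd, so v + w must be even. Constraint 9 says v + w is odd — contradiction.

Unsatisfiable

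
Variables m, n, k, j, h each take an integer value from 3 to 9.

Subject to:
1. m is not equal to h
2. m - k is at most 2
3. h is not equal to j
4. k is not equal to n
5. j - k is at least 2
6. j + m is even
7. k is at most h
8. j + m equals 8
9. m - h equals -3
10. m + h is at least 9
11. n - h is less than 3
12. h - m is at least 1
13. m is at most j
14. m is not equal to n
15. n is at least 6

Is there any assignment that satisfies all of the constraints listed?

Satisfiable

Try m = 3, n = 6, k = 3, j = 5, h = 6.
Check constraint 2: m - k = 0; constraint 5: j - k = 2; constraint 8: j + m = 8. The remaining constraints are straightforward to verify.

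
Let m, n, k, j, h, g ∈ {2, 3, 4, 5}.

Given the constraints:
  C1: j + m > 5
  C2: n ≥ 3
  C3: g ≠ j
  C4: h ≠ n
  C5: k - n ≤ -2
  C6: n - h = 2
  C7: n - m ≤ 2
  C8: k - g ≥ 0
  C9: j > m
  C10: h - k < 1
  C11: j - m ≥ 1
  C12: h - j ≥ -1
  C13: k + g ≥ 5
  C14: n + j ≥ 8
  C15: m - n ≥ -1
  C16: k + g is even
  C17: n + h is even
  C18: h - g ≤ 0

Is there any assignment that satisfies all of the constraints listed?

Unsatisfiable

Constraints 5, 8, 11, 12, 15, and 18 give m − n ≥ -1, n − k ≥ 2, k − g ≥ 0, g − h ≥ 0, h − j ≥ -1, j − m ≥ 1.
Adding all 6 inequalities: the left sides telescope to 0, and the right sides sum to (-1) + 2 + 0 + 0 + (-1) + 1 = 1. So 0 ≥ 1, which is false.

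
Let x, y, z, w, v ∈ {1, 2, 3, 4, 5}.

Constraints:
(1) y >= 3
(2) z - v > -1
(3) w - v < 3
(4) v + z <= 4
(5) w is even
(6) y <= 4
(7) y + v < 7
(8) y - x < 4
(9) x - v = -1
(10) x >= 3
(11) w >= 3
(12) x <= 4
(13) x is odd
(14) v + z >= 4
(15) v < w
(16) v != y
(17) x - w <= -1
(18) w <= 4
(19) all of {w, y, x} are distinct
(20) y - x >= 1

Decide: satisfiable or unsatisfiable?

Constraints 1, 6, 10, 11, 12, and 18 confine each of w, y, x to the 2 values {3, 4}.
Constraint 19 requires all 3 of them to be distinct, but only 2 values are available — impossible by the pigeonhole principle.

Unsatisfiable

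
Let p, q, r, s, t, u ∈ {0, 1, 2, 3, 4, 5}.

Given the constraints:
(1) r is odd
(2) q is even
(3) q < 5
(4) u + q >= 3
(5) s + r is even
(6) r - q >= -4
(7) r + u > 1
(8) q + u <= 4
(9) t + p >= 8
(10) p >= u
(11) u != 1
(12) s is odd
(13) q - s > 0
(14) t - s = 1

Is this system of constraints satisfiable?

Try p = 4, q = 4, r = 3, s = 3, t = 4, u = 0.
Check constraint 4: u + q = 4; constraint 6: r - q = -1; constraint 7: r + u = 3. The remaining constraints are straightforward to verify.

Satisfiable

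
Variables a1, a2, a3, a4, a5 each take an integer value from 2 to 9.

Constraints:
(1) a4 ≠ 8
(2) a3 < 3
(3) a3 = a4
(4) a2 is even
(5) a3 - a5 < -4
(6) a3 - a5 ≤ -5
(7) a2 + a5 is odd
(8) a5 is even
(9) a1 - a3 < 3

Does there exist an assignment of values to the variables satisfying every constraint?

Unsatisfiable

Constraint 4 makes a2 even and constraint 8 makes a5 even, so a2 + a5 must be even. Constraint 7 says a2 + a5 is odd — contradiction.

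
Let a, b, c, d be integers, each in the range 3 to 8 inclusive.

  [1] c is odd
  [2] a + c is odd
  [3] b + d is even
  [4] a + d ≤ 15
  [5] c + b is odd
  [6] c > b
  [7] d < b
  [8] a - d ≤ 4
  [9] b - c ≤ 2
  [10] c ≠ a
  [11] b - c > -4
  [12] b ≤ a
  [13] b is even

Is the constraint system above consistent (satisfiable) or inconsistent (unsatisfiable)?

Take a = 8, b = 6, c = 7, d = 4. Then constraint 4: a + d = 12; constraint 8: a - d = 4; constraint 9: b - c = -1, and every other listed constraint is also met.

Satisfiable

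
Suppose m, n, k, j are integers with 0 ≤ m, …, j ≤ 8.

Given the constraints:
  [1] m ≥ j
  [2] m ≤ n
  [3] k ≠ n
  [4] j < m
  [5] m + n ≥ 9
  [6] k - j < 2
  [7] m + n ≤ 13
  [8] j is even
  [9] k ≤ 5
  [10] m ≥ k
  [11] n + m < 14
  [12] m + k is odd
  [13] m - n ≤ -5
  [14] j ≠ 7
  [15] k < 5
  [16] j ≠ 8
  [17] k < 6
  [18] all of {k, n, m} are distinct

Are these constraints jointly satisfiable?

Try m = 3, n = 8, k = 0, j = 0.
Check constraint 5: m + n = 11; constraint 6: k - j = 0. The remaining constraints are straightforward to verify.

Satisfiable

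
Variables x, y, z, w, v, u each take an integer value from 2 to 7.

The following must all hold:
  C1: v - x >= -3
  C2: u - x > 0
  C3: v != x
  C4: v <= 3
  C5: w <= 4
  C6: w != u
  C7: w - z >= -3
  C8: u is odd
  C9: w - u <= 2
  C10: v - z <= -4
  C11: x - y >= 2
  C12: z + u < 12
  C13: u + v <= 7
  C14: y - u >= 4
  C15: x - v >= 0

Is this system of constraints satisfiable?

Constraints 1, 7, 9, 10, 11, and 14 give u − w ≥ -2, w − z ≥ -3, z − v ≥ 4, v − x ≥ -3, x − y ≥ 2, y − u ≥ 4.
Adding all 6 inequalities: the left sides telescope to 0, and the right sides sum to (-2) + (-3) + 4 + (-3) + 2 + 4 = 2. So 0 ≥ 2, which is false.

Unsatisfiable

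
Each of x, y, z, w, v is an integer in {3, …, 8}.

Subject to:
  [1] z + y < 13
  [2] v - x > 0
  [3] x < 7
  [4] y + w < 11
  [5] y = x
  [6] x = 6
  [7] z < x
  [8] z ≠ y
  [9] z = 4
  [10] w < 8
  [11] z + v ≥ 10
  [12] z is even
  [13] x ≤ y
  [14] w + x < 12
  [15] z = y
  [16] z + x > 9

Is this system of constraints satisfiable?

Constraint 9 fixes z = 4 and constraint 6 fixes x = 6. Constraints 5 and 15 give z = y = x, so z = x. But 4 ≠ 6 — contradiction.

Unsatisfiable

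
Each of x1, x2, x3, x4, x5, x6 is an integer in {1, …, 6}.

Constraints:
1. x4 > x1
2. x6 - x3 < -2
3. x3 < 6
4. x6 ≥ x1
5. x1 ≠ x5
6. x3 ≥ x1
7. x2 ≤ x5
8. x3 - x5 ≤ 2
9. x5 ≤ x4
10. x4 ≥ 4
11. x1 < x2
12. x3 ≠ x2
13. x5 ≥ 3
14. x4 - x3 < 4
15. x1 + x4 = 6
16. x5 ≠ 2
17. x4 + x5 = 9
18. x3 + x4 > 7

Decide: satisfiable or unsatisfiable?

The assignment x1 = 1, x2 = 3, x3 = 4, x4 = 5, x5 = 4, x6 = 1 works:
  constraint 2 holds since x6 - x3 = -3.
  constraint 8 holds since x3 - x5 = 0.
  constraint 14 holds since x4 - x3 = 1.
The rest check out directly.

Satisfiable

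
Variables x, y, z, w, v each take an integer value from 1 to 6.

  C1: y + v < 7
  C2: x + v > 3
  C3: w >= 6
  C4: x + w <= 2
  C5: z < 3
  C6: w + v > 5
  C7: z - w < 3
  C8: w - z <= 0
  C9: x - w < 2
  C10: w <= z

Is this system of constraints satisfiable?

Unsatisfiable

From constraints 3 and 10: z ≥ w and w ≥ 6, so z ≥ 6. From constraint 5: z ≤ 2. But 2 < 6, so no value of z works.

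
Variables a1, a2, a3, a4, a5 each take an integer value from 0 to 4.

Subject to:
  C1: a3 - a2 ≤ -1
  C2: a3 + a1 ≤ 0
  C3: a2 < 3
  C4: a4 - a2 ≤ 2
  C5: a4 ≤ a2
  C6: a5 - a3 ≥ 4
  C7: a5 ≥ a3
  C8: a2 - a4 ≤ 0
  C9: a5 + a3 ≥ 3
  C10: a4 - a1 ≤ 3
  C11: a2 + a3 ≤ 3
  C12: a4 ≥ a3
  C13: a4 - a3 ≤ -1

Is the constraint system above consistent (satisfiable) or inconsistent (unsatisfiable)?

Constraints 1, 8, and 13 give a3 − a4 ≥ 1, a4 − a2 ≥ 0, a2 − a3 ≥ 1.
Adding all 3 inequalities: the left sides telescope to 0, and the right sides sum to 1 + 0 + 1 = 2. So 0 ≥ 2, which is false.

Unsatisfiable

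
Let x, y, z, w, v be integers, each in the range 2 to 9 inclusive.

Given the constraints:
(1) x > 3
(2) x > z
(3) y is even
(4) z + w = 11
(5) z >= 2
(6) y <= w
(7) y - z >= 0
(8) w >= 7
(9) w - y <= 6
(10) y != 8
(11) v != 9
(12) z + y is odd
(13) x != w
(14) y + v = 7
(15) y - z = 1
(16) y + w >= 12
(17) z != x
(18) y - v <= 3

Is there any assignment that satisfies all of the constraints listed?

One satisfying assignment is x = 4, y = 4, z = 3, w = 8, v = 3.
For the less obvious constraints — constraint 4: z + w = 11; constraint 7: y - z = 1; constraint 9: w - y = 4 — and the others hold by inspection.

Satisfiable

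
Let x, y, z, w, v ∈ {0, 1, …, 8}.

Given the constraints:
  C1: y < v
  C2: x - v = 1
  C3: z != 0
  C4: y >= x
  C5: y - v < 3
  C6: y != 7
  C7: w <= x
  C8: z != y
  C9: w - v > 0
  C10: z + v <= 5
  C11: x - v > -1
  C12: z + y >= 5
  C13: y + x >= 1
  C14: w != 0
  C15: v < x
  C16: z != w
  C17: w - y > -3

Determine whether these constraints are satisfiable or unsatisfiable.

Unsatisfiable

Constraints 1, 4, 7, and 9 give x ≤ y, y < v, v < w, w ≤ x. Chaining: x ≤ y < v < w ≤ x, which forces x < x — impossible.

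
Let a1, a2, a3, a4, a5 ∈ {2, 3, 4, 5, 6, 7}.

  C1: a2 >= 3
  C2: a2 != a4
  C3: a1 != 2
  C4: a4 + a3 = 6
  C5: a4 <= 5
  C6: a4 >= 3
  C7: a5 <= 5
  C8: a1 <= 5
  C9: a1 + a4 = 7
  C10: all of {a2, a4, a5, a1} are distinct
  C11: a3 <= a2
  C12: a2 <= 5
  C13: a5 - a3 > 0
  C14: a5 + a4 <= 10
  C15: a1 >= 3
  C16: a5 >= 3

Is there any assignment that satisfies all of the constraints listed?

Unsatisfiable

Constraints 1, 5, 6, 7, 8, 12, 15, and 16 confine each of a2, a4, a5, a1 to the 3 values {3, …, 5}.
Constraint 10 requires all 4 of them to be distinct, but only 3 values are available — impossible by the pigeonhole principle.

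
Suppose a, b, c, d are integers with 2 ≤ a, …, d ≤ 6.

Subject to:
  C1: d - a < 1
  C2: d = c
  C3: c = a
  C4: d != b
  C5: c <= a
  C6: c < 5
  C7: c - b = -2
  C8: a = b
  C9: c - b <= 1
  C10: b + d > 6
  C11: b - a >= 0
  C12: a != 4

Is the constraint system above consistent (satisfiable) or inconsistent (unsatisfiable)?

Unsatisfiable

From constraints 2, 3, and 8, d = c = a = b, so d = b. But constraint 4 says d ≠ b. Contradiction.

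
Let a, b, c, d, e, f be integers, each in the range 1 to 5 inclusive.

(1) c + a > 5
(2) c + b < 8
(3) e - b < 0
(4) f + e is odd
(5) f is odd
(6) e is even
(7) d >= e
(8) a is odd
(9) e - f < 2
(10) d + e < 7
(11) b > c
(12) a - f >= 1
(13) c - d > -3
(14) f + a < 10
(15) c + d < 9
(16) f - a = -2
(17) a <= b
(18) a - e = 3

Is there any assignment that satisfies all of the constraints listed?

Satisfiable

The assignment a = 5, b = 5, c = 2, d = 4, e = 2, f = 3 works:
  constraint 1 holds since c + a = 7.
  constraint 2 holds since c + b = 7.
  constraint 3 holds since e - b = -3.
The rest check out directly.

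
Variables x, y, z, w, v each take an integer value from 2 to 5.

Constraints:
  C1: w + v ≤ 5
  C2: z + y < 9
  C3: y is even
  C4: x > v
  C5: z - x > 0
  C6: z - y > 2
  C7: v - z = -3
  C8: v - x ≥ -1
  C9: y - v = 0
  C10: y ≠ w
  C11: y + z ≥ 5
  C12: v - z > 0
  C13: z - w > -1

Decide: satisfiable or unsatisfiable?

Constraints 4, 5, and 12 give z < v, v < x, x < z. Chaining: z < v < x < z, which forces z < z — impossible.

Unsatisfiable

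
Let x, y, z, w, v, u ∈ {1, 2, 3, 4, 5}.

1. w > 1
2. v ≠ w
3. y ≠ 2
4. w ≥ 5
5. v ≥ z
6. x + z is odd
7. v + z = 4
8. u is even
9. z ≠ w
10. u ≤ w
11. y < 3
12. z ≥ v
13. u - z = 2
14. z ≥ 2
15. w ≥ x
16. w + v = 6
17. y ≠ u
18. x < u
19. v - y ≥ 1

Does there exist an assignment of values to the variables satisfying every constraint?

From constraint 4: w ≥ 5. From constraints 5 and 14: v ≥ z ≥ 2. Hence w + v ≥ 7. But constraint 16 requires w + v = 6, and 6 < 7. Contradiction.

Unsatisfiable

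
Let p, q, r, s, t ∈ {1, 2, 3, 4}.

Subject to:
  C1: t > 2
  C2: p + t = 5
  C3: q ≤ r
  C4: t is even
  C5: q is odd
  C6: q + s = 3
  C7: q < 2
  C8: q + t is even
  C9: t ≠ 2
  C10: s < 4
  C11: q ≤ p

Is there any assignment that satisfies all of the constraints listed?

Unsatisfiable

Constraint 5 makes q odd and constraint 4 makes t even, so q + t must be odd. Constraint 8 says q + t is even — contradiction.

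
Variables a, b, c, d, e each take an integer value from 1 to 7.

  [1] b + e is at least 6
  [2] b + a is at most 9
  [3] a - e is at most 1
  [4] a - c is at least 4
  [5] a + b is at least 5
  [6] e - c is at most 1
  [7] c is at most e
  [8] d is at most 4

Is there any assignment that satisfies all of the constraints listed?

Constraints 3, 4, and 6 give c − e ≥ -1, e − a ≥ -1, a − c ≥ 4.
Adding all 3 inequalities: the left sides telescope to 0, and the right sides sum to (-1) + (-1) + 4 = 2. So 0 ≥ 2, which is false.

Unsatisfiable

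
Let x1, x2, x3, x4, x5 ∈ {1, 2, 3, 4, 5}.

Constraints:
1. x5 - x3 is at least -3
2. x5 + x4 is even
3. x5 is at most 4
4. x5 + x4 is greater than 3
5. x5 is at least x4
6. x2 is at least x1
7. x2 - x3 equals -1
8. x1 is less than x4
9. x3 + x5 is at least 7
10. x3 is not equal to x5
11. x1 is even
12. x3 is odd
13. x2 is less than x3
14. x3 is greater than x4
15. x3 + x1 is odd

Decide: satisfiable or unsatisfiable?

Take x1 = 2, x2 = 4, x3 = 5, x4 = 3, x5 = 3. Then constraint 1: x5 - x3 = -2; constraint 4: x5 + x4 = 6, and every other listed constraint is also met.

Satisfiable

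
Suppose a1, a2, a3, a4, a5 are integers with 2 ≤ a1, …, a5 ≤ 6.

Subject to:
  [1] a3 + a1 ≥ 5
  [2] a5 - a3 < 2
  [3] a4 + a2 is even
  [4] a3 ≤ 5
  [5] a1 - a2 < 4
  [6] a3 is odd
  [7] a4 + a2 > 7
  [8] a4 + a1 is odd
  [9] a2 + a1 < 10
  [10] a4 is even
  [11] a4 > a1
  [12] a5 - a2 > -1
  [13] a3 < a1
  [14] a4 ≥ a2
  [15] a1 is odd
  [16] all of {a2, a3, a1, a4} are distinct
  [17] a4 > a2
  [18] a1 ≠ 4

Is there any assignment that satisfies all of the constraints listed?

One satisfying assignment is a1 = 5, a2 = 2, a3 = 3, a4 = 6, a5 = 3.
For the less obvious constraints — constraint 1: a3 + a1 = 8; constraint 2: a5 - a3 = 0; constraint 5: a1 - a2 = 3 — and the others hold by inspection.

Satisfiable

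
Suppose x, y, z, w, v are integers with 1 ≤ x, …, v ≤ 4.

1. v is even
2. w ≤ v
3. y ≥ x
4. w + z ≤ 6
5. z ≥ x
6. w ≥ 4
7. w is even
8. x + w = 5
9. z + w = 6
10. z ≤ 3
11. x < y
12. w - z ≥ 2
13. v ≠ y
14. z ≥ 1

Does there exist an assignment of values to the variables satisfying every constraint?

Satisfiable

The assignment x = 1, y = 2, z = 2, w = 4, v = 4 works:
  constraint 4 holds since w + z = 6.
  constraint 8 holds since x + w = 5.
The rest check out directly.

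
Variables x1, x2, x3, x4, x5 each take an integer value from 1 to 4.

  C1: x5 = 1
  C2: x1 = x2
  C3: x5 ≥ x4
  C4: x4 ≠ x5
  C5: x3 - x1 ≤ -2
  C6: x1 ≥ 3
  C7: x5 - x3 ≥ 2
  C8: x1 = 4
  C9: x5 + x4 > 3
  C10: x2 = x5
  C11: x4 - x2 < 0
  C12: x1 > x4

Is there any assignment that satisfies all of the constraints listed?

Unsatisfiable

Constraint 8 fixes x1 = 4 and constraint 1 fixes x5 = 1. Constraints 2 and 10 give x1 = x2 = x5, so x1 = x5. But 4 ≠ 1 — contradiction.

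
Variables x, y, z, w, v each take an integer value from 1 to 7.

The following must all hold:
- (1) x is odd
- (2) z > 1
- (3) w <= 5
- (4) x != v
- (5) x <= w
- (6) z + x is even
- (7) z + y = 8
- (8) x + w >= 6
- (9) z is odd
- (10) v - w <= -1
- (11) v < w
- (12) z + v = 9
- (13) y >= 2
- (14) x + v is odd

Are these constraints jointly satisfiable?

Satisfiable

Try x = 3, y = 3, z = 5, w = 5, v = 4.
Check constraint 7: z + y = 8; constraint 8: x + w = 8; constraint 10: v - w = -1. The remaining constraints are straightforward to verify.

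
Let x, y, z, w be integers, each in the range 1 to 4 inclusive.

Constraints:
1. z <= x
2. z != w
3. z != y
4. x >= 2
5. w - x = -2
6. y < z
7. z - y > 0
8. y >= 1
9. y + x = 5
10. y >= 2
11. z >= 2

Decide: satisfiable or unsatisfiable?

Satisfiable

Setting (x, y, z, w) = (3, 2, 3, 1) satisfies everything: constraint 5: w - x = -2; constraint 7: z - y = 1; constraint 9: y + x = 5, and the others follow.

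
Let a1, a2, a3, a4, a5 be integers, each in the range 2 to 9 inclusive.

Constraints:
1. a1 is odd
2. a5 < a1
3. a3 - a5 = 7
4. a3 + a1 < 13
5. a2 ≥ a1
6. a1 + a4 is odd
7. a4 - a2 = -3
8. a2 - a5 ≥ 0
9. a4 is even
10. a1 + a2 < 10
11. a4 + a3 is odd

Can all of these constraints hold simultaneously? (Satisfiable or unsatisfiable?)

The assignment a1 = 3, a2 = 5, a3 = 9, a4 = 2, a5 = 2 works:
  constraint 3 holds since a3 - a5 = 7.
  constraint 4 holds since a3 + a1 = 12.
  constraint 7 holds since a4 - a2 = -3.
The rest check out directly.

Satisfiable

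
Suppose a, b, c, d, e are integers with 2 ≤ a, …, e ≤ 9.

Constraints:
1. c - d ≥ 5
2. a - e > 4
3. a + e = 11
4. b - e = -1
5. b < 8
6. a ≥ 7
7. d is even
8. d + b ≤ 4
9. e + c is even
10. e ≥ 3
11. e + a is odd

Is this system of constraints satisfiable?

Take a = 8, b = 2, c = 7, d = 2, e = 3. Then constraint 1: c - d = 5; constraint 2: a - e = 5, and every other listed constraint is also met.

Satisfiable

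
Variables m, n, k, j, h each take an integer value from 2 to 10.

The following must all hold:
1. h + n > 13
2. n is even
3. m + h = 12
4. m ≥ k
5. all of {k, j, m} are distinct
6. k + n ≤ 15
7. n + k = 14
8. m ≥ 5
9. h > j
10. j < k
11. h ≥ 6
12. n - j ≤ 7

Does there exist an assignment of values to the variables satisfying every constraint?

Satisfiable

Take m = 6, n = 10, k = 4, j = 3, h = 6. Then constraint 1: h + n = 16; constraint 3: m + h = 12; constraint 6: k + n = 14, and every other listed constraint is also met.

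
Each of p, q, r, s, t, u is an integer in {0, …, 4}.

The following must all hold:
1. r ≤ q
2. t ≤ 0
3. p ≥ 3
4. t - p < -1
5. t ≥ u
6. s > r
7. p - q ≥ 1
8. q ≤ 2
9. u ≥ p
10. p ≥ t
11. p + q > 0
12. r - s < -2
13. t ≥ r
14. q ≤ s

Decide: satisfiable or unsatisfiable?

From constraints 3 and 9: u ≥ p and p ≥ 3, so u ≥ 3. From constraints 2 and 5: u ≤ t and t ≤ 0, so u ≤ 0. But 0 < 3, so no value of u works.

Unsatisfiable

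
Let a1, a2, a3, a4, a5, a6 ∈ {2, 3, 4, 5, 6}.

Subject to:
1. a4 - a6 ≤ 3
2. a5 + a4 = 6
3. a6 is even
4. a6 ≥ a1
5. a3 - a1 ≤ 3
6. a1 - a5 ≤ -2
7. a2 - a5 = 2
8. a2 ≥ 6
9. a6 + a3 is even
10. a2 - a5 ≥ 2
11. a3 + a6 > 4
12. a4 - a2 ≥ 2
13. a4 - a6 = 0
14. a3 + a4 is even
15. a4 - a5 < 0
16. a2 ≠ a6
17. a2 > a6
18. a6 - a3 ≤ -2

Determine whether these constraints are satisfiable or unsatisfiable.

Constraints 1, 5, 6, 10, 12, and 18 give a6 − a4 ≥ -3, a4 − a2 ≥ 2, a2 − a5 ≥ 2, a5 − a1 ≥ 2, a1 − a3 ≥ -3, a3 − a6 ≥ 2.
Adding all 6 inequalities: the left sides telescope to 0, and the right sides sum to (-3) + 2 + 2 + 2 + (-3) + 2 = 2. So 0 ≥ 2, which is false.

Unsatisfiable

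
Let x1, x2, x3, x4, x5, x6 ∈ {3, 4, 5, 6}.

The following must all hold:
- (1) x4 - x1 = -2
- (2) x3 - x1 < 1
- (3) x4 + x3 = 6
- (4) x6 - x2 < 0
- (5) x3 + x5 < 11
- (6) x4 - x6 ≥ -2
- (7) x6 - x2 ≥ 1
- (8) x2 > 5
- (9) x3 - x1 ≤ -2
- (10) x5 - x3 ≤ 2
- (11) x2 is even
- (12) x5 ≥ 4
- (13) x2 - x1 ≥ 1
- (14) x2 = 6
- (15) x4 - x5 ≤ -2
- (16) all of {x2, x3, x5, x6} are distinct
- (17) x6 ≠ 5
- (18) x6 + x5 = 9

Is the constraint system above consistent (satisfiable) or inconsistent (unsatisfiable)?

Constraints 6, 7, 9, 10, 13, and 15 give x1 − x3 ≥ 2, x3 − x5 ≥ -2, x5 − x4 ≥ 2, x4 − x6 ≥ -2, x6 − x2 ≥ 1, x2 − x1 ≥ 1.
Adding all 6 inequalities: the left sides telescope to 0, and the right sides sum to 2 + (-2) + 2 + (-2) + 1 + 1 = 2. So 0 ≥ 2, which is false.

Unsatisfiable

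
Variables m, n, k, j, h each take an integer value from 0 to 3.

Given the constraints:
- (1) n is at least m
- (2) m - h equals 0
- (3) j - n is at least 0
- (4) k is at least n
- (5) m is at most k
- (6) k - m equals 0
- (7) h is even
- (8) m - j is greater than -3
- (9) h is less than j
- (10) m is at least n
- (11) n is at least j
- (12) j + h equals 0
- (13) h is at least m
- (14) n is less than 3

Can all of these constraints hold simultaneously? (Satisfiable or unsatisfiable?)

Constraints 9, 10, 11, and 13 give h < j, j ≤ n, n ≤ m, m ≤ h. Chaining: h < j ≤ n ≤ m ≤ h, which forces h < h — impossible.

Unsatisfiable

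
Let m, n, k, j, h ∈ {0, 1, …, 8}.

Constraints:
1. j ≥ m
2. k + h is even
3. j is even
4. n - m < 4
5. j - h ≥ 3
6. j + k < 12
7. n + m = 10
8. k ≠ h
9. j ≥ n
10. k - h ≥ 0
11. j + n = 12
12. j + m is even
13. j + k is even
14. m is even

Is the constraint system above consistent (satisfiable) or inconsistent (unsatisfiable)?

Satisfiable

One satisfying assignment is m = 4, n = 6, k = 4, j = 6, h = 2.
For the less obvious constraints — constraint 4: n - m = 2; constraint 5: j - h = 4 — and the others hold by inspection.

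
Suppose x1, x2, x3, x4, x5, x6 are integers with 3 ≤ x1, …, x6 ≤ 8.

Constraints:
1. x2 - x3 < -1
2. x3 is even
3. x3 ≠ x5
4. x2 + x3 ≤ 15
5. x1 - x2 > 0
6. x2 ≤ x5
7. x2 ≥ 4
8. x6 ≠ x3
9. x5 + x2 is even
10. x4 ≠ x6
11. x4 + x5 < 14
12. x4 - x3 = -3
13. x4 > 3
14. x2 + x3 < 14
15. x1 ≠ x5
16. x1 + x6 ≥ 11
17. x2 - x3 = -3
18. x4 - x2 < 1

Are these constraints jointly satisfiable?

Setting (x1, x2, x3, x4, x5, x6) = (8, 5, 8, 5, 7, 4) satisfies everything: constraint 1: x2 - x3 = -3; constraint 4: x2 + x3 = 13, and the others follow.

Satisfiable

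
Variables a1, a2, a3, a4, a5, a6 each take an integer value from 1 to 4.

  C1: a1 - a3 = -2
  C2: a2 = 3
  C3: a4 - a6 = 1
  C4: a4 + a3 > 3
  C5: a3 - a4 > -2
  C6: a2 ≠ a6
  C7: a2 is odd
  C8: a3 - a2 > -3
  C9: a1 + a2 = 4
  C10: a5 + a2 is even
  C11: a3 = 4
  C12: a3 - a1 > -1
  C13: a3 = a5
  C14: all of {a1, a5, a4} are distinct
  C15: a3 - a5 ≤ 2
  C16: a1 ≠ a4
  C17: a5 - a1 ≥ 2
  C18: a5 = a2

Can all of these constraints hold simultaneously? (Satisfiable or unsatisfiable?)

Unsatisfiable

Constraint 11 fixes a3 = 4 and constraint 2 fixes a2 = 3. Constraints 13 and 18 give a3 = a5 = a2, so a3 = a2. But 4 ≠ 3 — contradiction.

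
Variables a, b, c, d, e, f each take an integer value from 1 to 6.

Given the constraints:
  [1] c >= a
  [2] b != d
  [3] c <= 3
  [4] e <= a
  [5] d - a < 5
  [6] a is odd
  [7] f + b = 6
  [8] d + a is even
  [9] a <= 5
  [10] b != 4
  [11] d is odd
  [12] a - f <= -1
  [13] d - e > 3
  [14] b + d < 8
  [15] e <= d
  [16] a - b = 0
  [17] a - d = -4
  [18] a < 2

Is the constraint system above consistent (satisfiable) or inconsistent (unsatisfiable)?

Satisfiable

The assignment a = 1, b = 1, c = 1, d = 5, e = 1, f = 5 works:
  constraint 5 holds since d - a = 4.
  constraint 7 holds since f + b = 6.
  constraint 12 holds since a - f = -4.
The rest check out directly.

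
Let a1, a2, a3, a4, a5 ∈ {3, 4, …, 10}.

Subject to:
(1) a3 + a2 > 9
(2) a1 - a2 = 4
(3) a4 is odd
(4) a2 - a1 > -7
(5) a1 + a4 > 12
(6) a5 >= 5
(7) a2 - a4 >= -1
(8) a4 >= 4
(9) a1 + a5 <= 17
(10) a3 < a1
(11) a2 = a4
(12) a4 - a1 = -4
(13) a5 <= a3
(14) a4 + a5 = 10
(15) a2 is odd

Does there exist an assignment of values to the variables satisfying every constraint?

One satisfying assignment is a1 = 9, a2 = 5, a3 = 7, a4 = 5, a5 = 5.
For the less obvious constraints — constraint 1: a3 + a2 = 12; constraint 2: a1 - a2 = 4; constraint 4: a2 - a1 = -4 — and the others hold by inspection.

Satisfiable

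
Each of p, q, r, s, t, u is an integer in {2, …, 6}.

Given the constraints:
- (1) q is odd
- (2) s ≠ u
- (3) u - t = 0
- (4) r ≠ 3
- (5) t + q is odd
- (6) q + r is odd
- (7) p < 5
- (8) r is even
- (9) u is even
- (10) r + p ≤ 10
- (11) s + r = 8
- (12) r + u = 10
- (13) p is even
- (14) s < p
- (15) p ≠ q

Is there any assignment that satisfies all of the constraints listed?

Setting (p, q, r, s, t, u) = (4, 3, 6, 2, 4, 4) satisfies everything: constraint 3: u - t = 0; constraint 10: r + p = 10; constraint 11: s + r = 8, and the others follow.

Satisfiable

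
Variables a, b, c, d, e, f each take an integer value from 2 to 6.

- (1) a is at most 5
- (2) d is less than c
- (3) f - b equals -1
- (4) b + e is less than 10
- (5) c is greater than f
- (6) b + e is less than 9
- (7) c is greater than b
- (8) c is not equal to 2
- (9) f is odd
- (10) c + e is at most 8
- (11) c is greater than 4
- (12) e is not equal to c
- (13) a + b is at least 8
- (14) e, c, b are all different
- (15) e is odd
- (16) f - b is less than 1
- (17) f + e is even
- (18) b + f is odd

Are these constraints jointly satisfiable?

Try a = 4, b = 4, c = 5, d = 2, e = 3, f = 3.
Check constraint 3: f - b = -1; constraint 4: b + e = 7; constraint 6: b + e = 7. The remaining constraints are straightforward to verify.

Satisfiable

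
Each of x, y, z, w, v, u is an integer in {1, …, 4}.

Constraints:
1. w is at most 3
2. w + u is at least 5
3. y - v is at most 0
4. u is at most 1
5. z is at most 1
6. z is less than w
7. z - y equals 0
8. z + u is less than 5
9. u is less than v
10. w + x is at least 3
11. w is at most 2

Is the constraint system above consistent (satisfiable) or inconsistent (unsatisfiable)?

Unsatisfiable

From constraint 1: w ≤ 3. From constraint 4: u ≤ 1. Hence w + u ≤ 4. But constraint 2 requires w + u ≥ 5, and 5 > 4. Contradiction.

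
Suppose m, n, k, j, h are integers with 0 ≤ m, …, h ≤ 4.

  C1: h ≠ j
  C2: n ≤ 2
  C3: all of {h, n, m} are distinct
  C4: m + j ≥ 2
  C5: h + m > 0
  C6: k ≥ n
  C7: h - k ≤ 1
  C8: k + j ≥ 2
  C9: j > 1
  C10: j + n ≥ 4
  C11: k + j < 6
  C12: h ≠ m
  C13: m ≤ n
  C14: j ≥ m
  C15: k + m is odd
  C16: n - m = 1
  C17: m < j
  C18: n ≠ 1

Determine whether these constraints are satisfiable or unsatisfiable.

One satisfying assignment is m = 1, n = 2, k = 2, j = 3, h = 0.
For the less obvious constraints — constraint 4: m + j = 4; constraint 5: h + m = 1 — and the others hold by inspection.

Satisfiable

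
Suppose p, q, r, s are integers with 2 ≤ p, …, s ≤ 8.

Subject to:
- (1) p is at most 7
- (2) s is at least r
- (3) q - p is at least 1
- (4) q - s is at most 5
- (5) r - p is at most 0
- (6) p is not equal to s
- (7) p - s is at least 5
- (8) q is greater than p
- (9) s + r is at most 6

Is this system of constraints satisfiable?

Constraints 3, 4, and 7 give p − s ≥ 5, s − q ≥ -5, q − p ≥ 1.
Adding all 3 inequalities: the left sides telescope to 0, and the right sides sum to 5 + (-5) + 1 = 1. So 0 ≥ 1, which is false.

Unsatisfiable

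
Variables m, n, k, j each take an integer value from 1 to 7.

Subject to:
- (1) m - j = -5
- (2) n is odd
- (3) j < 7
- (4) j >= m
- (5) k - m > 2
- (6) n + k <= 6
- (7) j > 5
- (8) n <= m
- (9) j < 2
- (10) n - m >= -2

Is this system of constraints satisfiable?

Unsatisfiable

From constraint 7: j ≥ 6. From constraint 9: j ≤ 1. But 1 < 6, so no value of j works.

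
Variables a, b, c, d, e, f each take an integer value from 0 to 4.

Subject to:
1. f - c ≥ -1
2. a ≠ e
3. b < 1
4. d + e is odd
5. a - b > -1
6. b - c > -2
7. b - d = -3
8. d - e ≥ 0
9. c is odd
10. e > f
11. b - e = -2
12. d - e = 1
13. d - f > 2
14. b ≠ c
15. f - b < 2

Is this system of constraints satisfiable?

The assignment a = 1, b = 0, c = 1, d = 3, e = 2, f = 0 works:
  constraint 1 holds since f - c = -1.
  constraint 5 holds since a - b = 1.
  constraint 6 holds since b - c = -1.
The rest check out directly.

Satisfiable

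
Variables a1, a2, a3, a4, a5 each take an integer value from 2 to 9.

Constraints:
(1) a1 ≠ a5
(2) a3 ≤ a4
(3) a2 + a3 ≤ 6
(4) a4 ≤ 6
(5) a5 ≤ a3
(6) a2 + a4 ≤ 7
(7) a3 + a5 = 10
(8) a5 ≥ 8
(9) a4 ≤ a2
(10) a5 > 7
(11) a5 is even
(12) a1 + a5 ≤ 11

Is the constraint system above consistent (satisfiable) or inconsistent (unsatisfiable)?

Unsatisfiable

From constraints 5 and 8: a3 ≥ a5 and a5 ≥ 8, so a3 ≥ 8. From constraints 2 and 4: a3 ≤ a4 and a4 ≤ 6, so a3 ≤ 6. But 6 < 8, so no value of a3 works.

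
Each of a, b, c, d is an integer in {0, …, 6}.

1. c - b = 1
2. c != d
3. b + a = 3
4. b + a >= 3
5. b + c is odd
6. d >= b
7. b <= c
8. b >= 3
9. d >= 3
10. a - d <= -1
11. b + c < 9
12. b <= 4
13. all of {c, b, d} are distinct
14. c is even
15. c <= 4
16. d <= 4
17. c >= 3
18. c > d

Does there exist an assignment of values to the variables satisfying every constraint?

Constraints 8, 9, 12, 15, 16, and 17 confine each of c, b, d to the 2 values {3, 4}.
Constraint 13 requires all 3 of them to be distinct, but only 2 values are available — impossible by the pigeonhole principle.

Unsatisfiable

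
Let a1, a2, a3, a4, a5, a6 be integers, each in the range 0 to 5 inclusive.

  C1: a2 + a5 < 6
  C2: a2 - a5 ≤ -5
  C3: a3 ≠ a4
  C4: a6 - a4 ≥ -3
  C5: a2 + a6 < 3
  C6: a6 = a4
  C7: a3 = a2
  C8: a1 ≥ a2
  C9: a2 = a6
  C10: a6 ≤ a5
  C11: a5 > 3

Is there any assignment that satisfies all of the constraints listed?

Unsatisfiable

From constraints 6, 7, and 9, a3 = a2 = a6 = a4, so a3 = a4. But constraint 3 says a3 ≠ a4. Contradiction.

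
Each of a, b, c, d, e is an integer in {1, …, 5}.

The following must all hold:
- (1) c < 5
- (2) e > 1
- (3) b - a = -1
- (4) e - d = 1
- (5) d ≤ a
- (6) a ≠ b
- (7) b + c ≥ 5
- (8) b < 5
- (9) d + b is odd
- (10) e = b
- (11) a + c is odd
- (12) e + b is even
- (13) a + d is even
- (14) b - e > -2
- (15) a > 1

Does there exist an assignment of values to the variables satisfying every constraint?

Satisfiable

One satisfying assignment is a = 3, b = 2, c = 4, d = 1, e = 2.
For the less obvious constraints — constraint 3: b - a = -1; constraint 4: e - d = 1; constraint 7: b + c = 6 — and the others hold by inspection.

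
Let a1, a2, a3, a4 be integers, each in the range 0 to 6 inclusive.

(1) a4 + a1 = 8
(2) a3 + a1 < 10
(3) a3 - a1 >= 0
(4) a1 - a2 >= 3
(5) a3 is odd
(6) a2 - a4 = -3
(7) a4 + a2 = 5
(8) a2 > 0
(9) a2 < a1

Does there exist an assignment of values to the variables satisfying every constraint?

Satisfiable

Setting (a1, a2, a3, a4) = (4, 1, 5, 4) satisfies everything: constraint 1: a4 + a1 = 8; constraint 2: a3 + a1 = 9; constraint 3: a3 - a1 = 1, and the others follow.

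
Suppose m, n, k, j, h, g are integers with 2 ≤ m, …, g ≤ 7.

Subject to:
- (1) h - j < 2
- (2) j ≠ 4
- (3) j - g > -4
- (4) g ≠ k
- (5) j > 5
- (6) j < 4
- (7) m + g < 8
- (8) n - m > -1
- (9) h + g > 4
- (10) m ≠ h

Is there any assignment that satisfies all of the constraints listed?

From constraint 5: j ≥ 6. From constraint 6: j ≤ 3. But 3 < 6, so no value of j works.

Unsatisfiable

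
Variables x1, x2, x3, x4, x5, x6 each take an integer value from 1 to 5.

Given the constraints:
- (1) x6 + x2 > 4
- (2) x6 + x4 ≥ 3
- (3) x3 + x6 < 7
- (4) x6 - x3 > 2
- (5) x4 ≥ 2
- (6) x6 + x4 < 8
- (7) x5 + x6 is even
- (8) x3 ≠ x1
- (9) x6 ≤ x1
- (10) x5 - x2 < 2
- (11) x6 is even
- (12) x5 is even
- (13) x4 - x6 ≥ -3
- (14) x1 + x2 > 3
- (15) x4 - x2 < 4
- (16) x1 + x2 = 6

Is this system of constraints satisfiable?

The assignment x1 = 5, x2 = 1, x3 = 1, x4 = 2, x5 = 2, x6 = 4 works:
  constraint 1 holds since x6 + x2 = 5.
  constraint 2 holds since x6 + x4 = 6.
The rest check out directly.

Satisfiable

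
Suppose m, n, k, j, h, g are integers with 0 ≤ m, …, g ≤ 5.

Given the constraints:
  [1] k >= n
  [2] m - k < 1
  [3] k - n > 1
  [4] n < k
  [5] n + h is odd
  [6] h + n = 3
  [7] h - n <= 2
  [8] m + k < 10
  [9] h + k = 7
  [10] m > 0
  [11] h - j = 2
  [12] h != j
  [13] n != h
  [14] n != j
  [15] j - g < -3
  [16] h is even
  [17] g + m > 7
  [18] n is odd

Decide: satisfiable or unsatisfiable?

Satisfiable

Setting (m, n, k, j, h, g) = (3, 1, 5, 0, 2, 5) satisfies everything: constraint 2: m - k = -2; constraint 3: k - n = 4, and the others follow.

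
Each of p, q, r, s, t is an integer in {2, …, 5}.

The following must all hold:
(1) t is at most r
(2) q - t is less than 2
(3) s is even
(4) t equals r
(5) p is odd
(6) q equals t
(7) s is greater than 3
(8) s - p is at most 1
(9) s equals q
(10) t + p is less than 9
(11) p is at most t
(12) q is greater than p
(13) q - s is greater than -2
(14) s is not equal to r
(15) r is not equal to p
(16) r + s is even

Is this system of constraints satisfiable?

Unsatisfiable

From constraints 4, 6, and 9, s = q = t = r, so s = r. But constraint 14 says s ≠ r. Contradiction.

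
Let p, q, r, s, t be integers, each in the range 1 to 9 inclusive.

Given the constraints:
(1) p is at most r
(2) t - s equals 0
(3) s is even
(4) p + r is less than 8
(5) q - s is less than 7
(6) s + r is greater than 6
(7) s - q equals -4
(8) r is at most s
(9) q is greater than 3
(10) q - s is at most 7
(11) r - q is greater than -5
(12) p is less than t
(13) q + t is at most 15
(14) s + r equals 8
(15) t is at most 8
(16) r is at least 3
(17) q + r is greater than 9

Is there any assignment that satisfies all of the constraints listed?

One satisfying assignment is p = 1, q = 8, r = 4, s = 4, t = 4.
For the less obvious constraints — constraint 2: t - s = 0; constraint 4: p + r = 5; constraint 5: q - s = 4 — and the others hold by inspection.

Satisfiable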